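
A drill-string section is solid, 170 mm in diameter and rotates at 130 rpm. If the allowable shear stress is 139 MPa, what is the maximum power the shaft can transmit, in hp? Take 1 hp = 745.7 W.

2450 hp

J = πd⁴/32 = π(0.170)⁴/32 = 8.200×10^-5 m⁴.
T_max = τ_allow·J/r = 1.39×10^8 × 8.200×10^-5 / 0.0850 = 134100 N·m.
ω = 2π·130/60 = 13.61 rad/s, so P_max = T_max·ω = 1.825×10^6 W.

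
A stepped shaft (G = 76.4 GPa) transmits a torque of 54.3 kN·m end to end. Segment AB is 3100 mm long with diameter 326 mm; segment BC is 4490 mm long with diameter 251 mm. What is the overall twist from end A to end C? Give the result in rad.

J_AB = π(0.326)⁴/32 = 1.11×10^-3 m⁴; J_BC = π(0.251)⁴/32 = 3.90×10^-4 m⁴.
θ = (T/G)·Σ L_i/J_i = (54300/76.4×10⁹)·(3.10/1.11×10^-3 + 4.49/3.90×10^-4) = 0.01018 rad.

0.0102 rad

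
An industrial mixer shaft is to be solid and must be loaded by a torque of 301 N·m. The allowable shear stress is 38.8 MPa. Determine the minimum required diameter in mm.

34.1 mm

For a solid shaft τ_max = 16T/(πd³), so d = (16T/(π τ_allow))^(1/3) = (16·301.0/(π·3.88×10^7))^(1/3) = 0.03406 m.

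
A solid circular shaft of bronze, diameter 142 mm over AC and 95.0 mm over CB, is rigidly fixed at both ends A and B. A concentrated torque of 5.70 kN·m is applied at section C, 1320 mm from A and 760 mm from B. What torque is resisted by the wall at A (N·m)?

Compatibility: T_A·a/J_AC = T_B·b/J_CB with T_A + T_B = T₀.
J_AC = 3.99×10^-5 m⁴, J_CB = 8.00×10^-6 m⁴, so T_A = T₀·(J_AC/a)/((J_AC/a)+(J_CB/b)) = 4229 N·m, T_B = 1471 N·m.

4230 N·m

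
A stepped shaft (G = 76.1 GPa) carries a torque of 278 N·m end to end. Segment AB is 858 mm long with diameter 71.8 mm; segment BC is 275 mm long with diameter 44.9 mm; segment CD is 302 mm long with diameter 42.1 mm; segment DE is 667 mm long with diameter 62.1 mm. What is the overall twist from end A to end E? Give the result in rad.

0.00897 rad

J_AB = π(0.0718)⁴/32 = 2.61×10^-6 m⁴; J_BC = π(0.0449)⁴/32 = 3.99×10^-7 m⁴; J_CD = π(0.0421)⁴/32 = 3.08×10^-7 m⁴; J_DE = π(0.0621)⁴/32 = 1.46×10^-6 m⁴.
θ = (T/G)·Σ L_i/J_i = (278.0/76.1×10⁹)·(0.858/2.61×10^-6 + 0.275/3.99×10^-7 + 0.302/3.08×10^-7 + 0.667/1.46×10^-6) = 8.965×10^-3 rad.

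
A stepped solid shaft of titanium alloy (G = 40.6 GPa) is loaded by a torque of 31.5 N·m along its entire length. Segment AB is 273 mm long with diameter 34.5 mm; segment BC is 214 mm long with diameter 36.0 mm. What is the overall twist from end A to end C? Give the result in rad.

J_AB = π(0.0345)⁴/32 = 1.39×10^-7 m⁴; J_BC = π(0.0360)⁴/32 = 1.65×10^-7 m⁴.
θ = (T/G)·Σ L_i/J_i = (31.50/40.6×10⁹)·(0.273/1.39×10^-7 + 0.214/1.65×10^-7) = 2.530×10^-3 rad.

0.00253 rad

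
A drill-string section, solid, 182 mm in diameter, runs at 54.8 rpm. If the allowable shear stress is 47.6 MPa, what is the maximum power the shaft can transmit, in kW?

323 kW

J = πd⁴/32 = π(0.182)⁴/32 = 1.077×10^-4 m⁴.
T_max = τ_allow·J/r = 4.76×10^7 × 1.077×10^-4 / 0.0910 = 56340 N·m.
ω = 2π·54.8/60 = 5.739 rad/s, so P_max = T_max·ω = 3.233×10^5 W.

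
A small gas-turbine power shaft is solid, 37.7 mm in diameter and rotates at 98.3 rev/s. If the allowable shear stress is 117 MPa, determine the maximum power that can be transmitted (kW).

760 kW

J = πd⁴/32 = π(0.0377)⁴/32 = 1.983×10^-7 m⁴.
T_max = τ_allow·J/r = 1.17×10^8 × 1.983×10^-7 / 0.0189 = 1231 N·m.
ω = 2π·98.3 = 617.6 rad/s, so P_max = T_max·ω = 7.603×10^5 W.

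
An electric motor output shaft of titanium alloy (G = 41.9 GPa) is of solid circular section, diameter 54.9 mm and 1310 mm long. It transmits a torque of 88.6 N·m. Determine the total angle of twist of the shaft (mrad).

J = πd⁴/32 = π(0.0549)⁴/32 = 8.918×10^-7 m⁴.
θ = T·L/(G·J) = 88.60 × 1.31 / (41.9×10⁹ × 8.918×10^-7) = 3.106×10^-3 rad.

3.11 mrad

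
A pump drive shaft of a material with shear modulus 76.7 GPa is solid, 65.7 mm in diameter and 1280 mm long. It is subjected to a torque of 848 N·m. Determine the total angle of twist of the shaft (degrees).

0.443°

J = πd⁴/32 = π(0.0657)⁴/32 = 1.829×10^-6 m⁴.
θ = T·L/(G·J) = 848.0 × 1.28 / (76.7×10⁹ × 1.829×10^-6) = 7.737×10^-3 rad.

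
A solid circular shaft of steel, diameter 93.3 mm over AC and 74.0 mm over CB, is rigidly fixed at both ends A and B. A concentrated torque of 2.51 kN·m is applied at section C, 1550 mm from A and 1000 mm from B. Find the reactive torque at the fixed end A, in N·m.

1560 N·m

Compatibility: T_A·a/J_AC = T_B·b/J_CB with T_A + T_B = T₀.
J_AC = 7.44×10^-6 m⁴, J_CB = 2.94×10^-6 m⁴, so T_A = T₀·(J_AC/a)/((J_AC/a)+(J_CB/b)) = 1556 N·m, T_B = 954.3 N·m.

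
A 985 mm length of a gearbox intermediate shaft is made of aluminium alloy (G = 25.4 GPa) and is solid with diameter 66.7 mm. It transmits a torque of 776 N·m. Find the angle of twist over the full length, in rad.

0.0155 rad

J = πd⁴/32 = π(0.0667)⁴/32 = 1.943×10^-6 m⁴.
θ = T·L/(G·J) = 776.0 × 0.985 / (25.4×10⁹ × 1.943×10^-6) = 0.01549 rad.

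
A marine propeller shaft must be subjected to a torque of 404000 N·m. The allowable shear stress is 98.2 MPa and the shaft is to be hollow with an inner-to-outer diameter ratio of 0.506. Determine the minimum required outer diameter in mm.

282 mm

For a hollow shaft with d_i/d_o = 0.506: τ_max = 16T/(π d_o³ (1−k⁴)), so d_o = [16T/(π τ_allow (1−k⁴))]^(1/3) = [16·404000/(π·9.82×10^7·0.9344)]^(1/3) = 0.2820 m.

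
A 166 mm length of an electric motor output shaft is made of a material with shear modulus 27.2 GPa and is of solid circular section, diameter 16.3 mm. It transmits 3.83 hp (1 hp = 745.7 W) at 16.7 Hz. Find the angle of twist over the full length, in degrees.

1.37°

ω = 2π·16.7 = 104.9 rad/s, so T = P/ω = 3.83×745.7 / 104.9 = 27.22 N·m.
J = πd⁴/32 = π(0.0163)⁴/32 = 6.930×10^-9 m⁴.
θ = T·L/(G·J) = 27.22 × 0.166 / (27.2×10⁹ × 6.930×10^-9) = 0.02397 rad.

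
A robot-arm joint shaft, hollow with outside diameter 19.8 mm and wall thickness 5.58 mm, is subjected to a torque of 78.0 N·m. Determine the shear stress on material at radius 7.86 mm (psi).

6110 psi

J = π(d_o⁴ − d_i⁴)/32 = π(0.0198⁴ − 0.00864⁴)/32 = 1.454×10^-8 m⁴.
Shear stress varies linearly with radius: τ = T·r/J = 78.00 × 0.00786 / 1.454×10^-8 = 4.216×10^7 Pa.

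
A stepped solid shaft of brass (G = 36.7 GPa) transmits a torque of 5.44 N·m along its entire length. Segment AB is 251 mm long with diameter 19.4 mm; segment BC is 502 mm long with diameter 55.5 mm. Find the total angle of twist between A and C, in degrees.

0.158°

J_AB = π(0.0194)⁴/32 = 1.39×10^-8 m⁴; J_BC = π(0.0555)⁴/32 = 9.31×10^-7 m⁴.
θ = (T/G)·Σ L_i/J_i = (5.440/36.7×10⁹)·(0.251/1.39×10^-8 + 0.502/9.31×10^-7) = 2.755×10^-3 rad.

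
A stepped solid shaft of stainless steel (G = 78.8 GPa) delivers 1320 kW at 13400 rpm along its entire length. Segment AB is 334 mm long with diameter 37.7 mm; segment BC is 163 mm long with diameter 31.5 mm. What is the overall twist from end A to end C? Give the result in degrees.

2.31°

ω = 2π·13400/60 = 1403 rad/s, so T = P/ω = 1320×10³ / 1403 = 940.7 N·m.
J_AB = π(0.0377)⁴/32 = 1.98×10^-7 m⁴; J_BC = π(0.0315)⁴/32 = 9.67×10^-8 m⁴.
θ = (T/G)·Σ L_i/J_i = (940.7/78.8×10⁹)·(0.334/1.98×10^-7 + 0.163/9.67×10^-8) = 0.04024 rad.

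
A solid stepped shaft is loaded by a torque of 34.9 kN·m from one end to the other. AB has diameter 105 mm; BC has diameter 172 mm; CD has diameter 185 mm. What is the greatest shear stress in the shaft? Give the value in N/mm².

154 N/mm²

Under the same torque, τ_max = 16T/(πd³) is largest where d is smallest — segment AB (d = 105 mm).
τ_max = 16·34900/(π·(0.105)³) = 1.535×10^8 Pa.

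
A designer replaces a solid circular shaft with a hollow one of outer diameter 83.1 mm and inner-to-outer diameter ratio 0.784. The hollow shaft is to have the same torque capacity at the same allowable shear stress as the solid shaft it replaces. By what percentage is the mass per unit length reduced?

Equal τ_max and T ⇒ the solid shaft needs d_s³ = d_o³(1−k⁴), so d_s = 83.1·(1−0.784⁴)^(1/3) = 70.94 mm.
Area ratio A_h/A_s = d_o²(1−k²)/d_s² = (1−k²)/(1−k⁴)^(2/3) = 0.5287.
Mass saving = 1 − 0.5287 = 47.1 %.

47.1 %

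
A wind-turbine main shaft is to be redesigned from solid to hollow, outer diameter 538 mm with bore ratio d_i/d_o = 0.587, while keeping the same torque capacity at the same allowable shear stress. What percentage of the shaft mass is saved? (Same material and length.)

28.7 %

Equal τ_max and T ⇒ the solid shaft needs d_s³ = d_o³(1−k⁴), so d_s = 538·(1−0.587⁴)^(1/3) = 515.8 mm.
Area ratio A_h/A_s = d_o²(1−k²)/d_s² = (1−k²)/(1−k⁴)^(2/3) = 0.7131.
Mass saving = 1 − 0.7131 = 28.7 %.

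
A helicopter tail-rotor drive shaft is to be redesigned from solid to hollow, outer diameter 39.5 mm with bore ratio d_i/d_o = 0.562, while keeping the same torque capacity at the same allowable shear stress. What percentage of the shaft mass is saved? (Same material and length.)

26.6 %

Equal τ_max and T ⇒ the solid shaft needs d_s³ = d_o³(1−k⁴), so d_s = 39.5·(1−0.562⁴)^(1/3) = 38.14 mm.
Area ratio A_h/A_s = d_o²(1−k²)/d_s² = (1−k²)/(1−k⁴)^(2/3) = 0.7338.
Mass saving = 1 − 0.7338 = 26.6 %.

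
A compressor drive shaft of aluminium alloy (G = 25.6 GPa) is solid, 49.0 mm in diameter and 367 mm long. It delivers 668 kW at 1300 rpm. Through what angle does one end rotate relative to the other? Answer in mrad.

ω = 2π·1300/60 = 136.1 rad/s, so T = P/ω = 668×10³ / 136.1 = 4907 N·m.
J = πd⁴/32 = π(0.0490)⁴/32 = 5.660×10^-7 m⁴.
θ = T·L/(G·J) = 4907 × 0.367 / (25.6×10⁹ × 5.660×10^-7) = 0.1243 rad.

124 mrad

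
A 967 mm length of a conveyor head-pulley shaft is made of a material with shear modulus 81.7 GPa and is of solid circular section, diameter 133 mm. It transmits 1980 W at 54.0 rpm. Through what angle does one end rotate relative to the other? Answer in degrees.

0.00773°

ω = 2π·54.0/60 = 5.655 rad/s, so T = P/ω = 1980 / 5.655 = 350.1 N·m.
J = πd⁴/32 = π(0.133)⁴/32 = 3.072×10^-5 m⁴.
θ = T·L/(G·J) = 350.1 × 0.967 / (81.7×10⁹ × 3.072×10^-5) = 1.349×10^-4 rad.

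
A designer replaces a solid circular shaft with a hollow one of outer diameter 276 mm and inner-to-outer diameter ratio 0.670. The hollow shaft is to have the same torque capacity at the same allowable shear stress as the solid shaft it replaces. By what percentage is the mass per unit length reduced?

36.0 %

Equal τ_max and T ⇒ the solid shaft needs d_s³ = d_o³(1−k⁴), so d_s = 276·(1−0.670⁴)^(1/3) = 256.1 mm.
Area ratio A_h/A_s = d_o²(1−k²)/d_s² = (1−k²)/(1−k⁴)^(2/3) = 0.6403.
Mass saving = 1 − 0.6403 = 36.0 %.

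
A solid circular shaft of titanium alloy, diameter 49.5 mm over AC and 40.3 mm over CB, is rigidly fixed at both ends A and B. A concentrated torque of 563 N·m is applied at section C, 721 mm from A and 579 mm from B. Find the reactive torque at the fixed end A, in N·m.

364 N·m

Compatibility: T_A·a/J_AC = T_B·b/J_CB with T_A + T_B = T₀.
J_AC = 5.89×10^-7 m⁴, J_CB = 2.59×10^-7 m⁴, so T_A = T₀·(J_AC/a)/((J_AC/a)+(J_CB/b)) = 363.9 N·m, T_B = 199.1 N·m.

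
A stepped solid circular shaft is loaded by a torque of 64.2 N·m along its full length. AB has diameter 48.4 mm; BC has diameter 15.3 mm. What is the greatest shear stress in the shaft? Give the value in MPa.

Under the same torque, τ_max = 16T/(πd³) is largest where d is smallest — segment BC (d = 15.3 mm).
τ_max = 16·64.20/(π·(0.0153)³) = 9.129×10^7 Pa.

91.3 MPa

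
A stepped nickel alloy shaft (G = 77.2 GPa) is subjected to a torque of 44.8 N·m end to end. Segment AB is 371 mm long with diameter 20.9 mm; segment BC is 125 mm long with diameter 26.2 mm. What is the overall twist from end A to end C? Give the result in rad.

J_AB = π(0.0209)⁴/32 = 1.87×10^-8 m⁴; J_BC = π(0.0262)⁴/32 = 4.63×10^-8 m⁴.
θ = (T/G)·Σ L_i/J_i = (44.80/77.2×10⁹)·(0.371/1.87×10^-8 + 0.125/4.63×10^-8) = 0.01306 rad.

0.0131 rad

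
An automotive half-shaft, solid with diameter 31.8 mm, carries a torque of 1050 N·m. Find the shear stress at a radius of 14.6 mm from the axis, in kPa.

J = πd⁴/32 = π(0.0318)⁴/32 = 1.004×10^-7 m⁴.
Shear stress varies linearly with radius: τ = T·r/J = 1050 × 0.0146 / 1.004×10^-7 = 1.527×10^8 Pa.

153000 kPa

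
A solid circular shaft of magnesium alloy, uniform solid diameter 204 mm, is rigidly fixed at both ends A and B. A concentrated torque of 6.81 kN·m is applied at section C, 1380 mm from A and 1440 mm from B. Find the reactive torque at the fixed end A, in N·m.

3480 N·m

With uniform GJ and both ends fixed, compatibility θ_AC = θ_CB gives T_A·a = T_B·b, together with T_A + T_B = T₀.
T_A = T₀·b/(a+b) = 6810·1440/2820 = 3477 N·m; T_B = 3333 N·m.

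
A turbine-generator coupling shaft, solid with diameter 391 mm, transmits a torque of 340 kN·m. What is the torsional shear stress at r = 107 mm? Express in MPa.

15.9 MPa

J = πd⁴/32 = π(0.391)⁴/32 = 2.295×10^-3 m⁴.
Shear stress varies linearly with radius: τ = T·r/J = 340000 × 0.107 / 2.295×10^-3 = 1.585×10^7 Pa.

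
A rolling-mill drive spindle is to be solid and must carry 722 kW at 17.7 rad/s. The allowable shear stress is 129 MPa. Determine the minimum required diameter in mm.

ω = 17.7 rad/s, so T = P/ω = 722×10³ / 17.70 = 40790 N·m.
For a solid shaft τ_max = 16T/(πd³), so d = (16T/(π τ_allow))^(1/3) = (16·40790/(π·1.29×10^8))^(1/3) = 0.1172 m.

117 mm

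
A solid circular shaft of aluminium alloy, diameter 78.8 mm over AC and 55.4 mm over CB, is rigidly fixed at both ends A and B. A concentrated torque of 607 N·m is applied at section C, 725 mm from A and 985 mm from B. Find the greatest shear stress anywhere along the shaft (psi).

777 psi

Compatibility: T_A·a/J_AC = T_B·b/J_CB with T_A + T_B = T₀.
J_AC = 3.79×10^-6 m⁴, J_CB = 9.25×10^-7 m⁴, so T_A = T₀·(J_AC/a)/((J_AC/a)+(J_CB/b)) = 514.5 N·m, T_B = 92.51 N·m.
τ in each portion: τ_AC = 5.36×10^6 Pa, τ_CB = 2.77×10^6 Pa; maximum is in AC.
τ_max = T_AC·r/J = 514.5·0.0394/3.79×10^-6 = 5.355×10^6 Pa.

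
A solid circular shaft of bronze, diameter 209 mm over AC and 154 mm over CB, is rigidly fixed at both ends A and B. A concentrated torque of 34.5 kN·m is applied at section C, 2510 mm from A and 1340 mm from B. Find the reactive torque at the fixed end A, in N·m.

Compatibility: T_A·a/J_AC = T_B·b/J_CB with T_A + T_B = T₀.
J_AC = 1.87×10^-4 m⁴, J_CB = 5.52×10^-5 m⁴, so T_A = T₀·(J_AC/a)/((J_AC/a)+(J_CB/b)) = 22230 N·m, T_B = 12270 N·m.

22200 N·m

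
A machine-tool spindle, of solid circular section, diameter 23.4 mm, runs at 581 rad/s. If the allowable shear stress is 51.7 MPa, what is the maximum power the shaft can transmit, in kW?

75.6 kW

J = πd⁴/32 = π(0.0234)⁴/32 = 2.943×10^-8 m⁴.
T_max = τ_allow·J/r = 5.17×10^7 × 2.943×10^-8 / 0.0117 = 130.1 N·m.
ω = 581 rad/s, so P_max = T_max·ω = 7.557×10^4 W.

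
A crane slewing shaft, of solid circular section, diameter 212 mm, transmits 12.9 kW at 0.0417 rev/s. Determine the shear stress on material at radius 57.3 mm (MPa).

14.2 MPa

ω = 2π·0.0417 = 0.2620 rad/s, so T = P/ω = 12.9×10³ / 0.2620 = 49230 N·m.
J = πd⁴/32 = π(0.212)⁴/32 = 1.983×10^-4 m⁴.
Shear stress varies linearly with radius: τ = T·r/J = 49230 × 0.0573 / 1.983×10^-4 = 1.423×10^7 Pa.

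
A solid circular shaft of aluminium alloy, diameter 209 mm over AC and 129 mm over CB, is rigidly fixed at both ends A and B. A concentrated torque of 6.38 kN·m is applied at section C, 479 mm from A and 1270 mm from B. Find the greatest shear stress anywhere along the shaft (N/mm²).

3.37 N/mm²

Compatibility: T_A·a/J_AC = T_B·b/J_CB with T_A + T_B = T₀.
J_AC = 1.87×10^-4 m⁴, J_CB = 2.72×10^-5 m⁴, so T_A = T₀·(J_AC/a)/((J_AC/a)+(J_CB/b)) = 6049 N·m, T_B = 331.1 N·m.
τ in each portion: τ_AC = 3.37×10^6 Pa, τ_CB = 7.86×10^5 Pa; maximum is in AC.
τ_max = T_AC·r/J = 6049·0.104/1.87×10^-4 = 3.374×10^6 Pa.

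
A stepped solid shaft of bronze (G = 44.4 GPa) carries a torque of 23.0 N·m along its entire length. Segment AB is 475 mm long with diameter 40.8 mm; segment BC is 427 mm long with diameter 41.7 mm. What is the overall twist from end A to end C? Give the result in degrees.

0.0945°

J_AB = π(0.0408)⁴/32 = 2.72×10^-7 m⁴; J_BC = π(0.0417)⁴/32 = 2.97×10^-7 m⁴.
θ = (T/G)·Σ L_i/J_i = (23.00/44.4×10⁹)·(0.475/2.72×10^-7 + 0.427/2.97×10^-7) = 1.650×10^-3 rad.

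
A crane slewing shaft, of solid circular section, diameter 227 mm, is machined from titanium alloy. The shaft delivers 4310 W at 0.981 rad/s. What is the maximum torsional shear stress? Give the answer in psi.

ω = 0.981 rad/s, so T = P/ω = 4310 / 0.9810 = 4393 N·m.
J = πd⁴/32 = π(0.227)⁴/32 = 2.607×10^-4 m⁴.
τ_max = T·r/J = 4393 × 0.114 / 2.607×10^-4 = 1.913×10^6 Pa.

277 psi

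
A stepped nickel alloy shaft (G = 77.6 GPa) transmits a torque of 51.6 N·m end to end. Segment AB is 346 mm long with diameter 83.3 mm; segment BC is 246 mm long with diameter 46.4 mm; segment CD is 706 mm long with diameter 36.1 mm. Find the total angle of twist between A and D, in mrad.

J_AB = π(0.0833)⁴/32 = 4.73×10^-6 m⁴; J_BC = π(0.0464)⁴/32 = 4.55×10^-7 m⁴; J_CD = π(0.0361)⁴/32 = 1.67×10^-7 m⁴.
θ = (T/G)·Σ L_i/J_i = (51.60/77.6×10⁹)·(0.346/4.73×10^-6 + 0.246/4.55×10^-7 + 0.706/1.67×10^-7) = 3.224×10^-3 rad.

3.22 mrad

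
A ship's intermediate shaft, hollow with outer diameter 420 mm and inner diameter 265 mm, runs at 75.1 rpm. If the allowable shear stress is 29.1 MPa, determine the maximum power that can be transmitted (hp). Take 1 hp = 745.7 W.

J = π(d_o⁴ − d_i⁴)/32 = π(0.420⁴ − 0.265⁴)/32 = 2.571×10^-3 m⁴.
T_max = τ_allow·J/r = 2.91×10^7 × 2.571×10^-3 / 0.210 = 356200 N·m.
ω = 2π·75.1/60 = 7.864 rad/s, so P_max = T_max·ω = 2.802×10^6 W.

3760 hp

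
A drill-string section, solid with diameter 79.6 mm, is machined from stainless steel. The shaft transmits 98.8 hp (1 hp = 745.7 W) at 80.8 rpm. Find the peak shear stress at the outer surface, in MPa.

87.9 MPa

ω = 2π·80.8/60 = 8.461 rad/s, so T = P/ω = 98.8×745.7 / 8.461 = 8707 N·m.
J = πd⁴/32 = π(0.0796)⁴/32 = 3.941×10^-6 m⁴.
τ_max = T·r/J = 8707 × 0.0398 / 3.941×10^-6 = 8.792×10^7 Pa.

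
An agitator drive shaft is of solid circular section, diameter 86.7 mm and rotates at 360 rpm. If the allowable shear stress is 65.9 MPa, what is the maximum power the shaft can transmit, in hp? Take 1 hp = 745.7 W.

J = πd⁴/32 = π(0.0867)⁴/32 = 5.547×10^-6 m⁴.
T_max = τ_allow·J/r = 6.59×10^7 × 5.547×10^-6 / 0.0433 = 8433 N·m.
ω = 2π·360/60 = 37.70 rad/s, so P_max = T_max·ω = 3.179×10^5 W.

426 hp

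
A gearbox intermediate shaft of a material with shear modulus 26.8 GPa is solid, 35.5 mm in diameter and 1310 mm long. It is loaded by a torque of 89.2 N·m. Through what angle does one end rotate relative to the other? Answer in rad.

0.0280 rad

J = πd⁴/32 = π(0.0355)⁴/32 = 1.559×10^-7 m⁴.
θ = T·L/(G·J) = 89.20 × 1.31 / (26.8×10⁹ × 1.559×10^-7) = 0.02796 rad.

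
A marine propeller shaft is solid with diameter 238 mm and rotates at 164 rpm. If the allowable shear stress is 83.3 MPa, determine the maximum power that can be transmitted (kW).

3790 kW

J = πd⁴/32 = π(0.238)⁴/32 = 3.150×10^-4 m⁴.
T_max = τ_allow·J/r = 8.33×10^7 × 3.150×10^-4 / 0.119 = 220500 N·m.
ω = 2π·164/60 = 17.17 rad/s, so P_max = T_max·ω = 3.787×10^6 W.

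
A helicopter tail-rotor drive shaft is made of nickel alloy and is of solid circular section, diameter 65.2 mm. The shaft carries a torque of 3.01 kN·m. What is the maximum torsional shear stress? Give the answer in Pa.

J = πd⁴/32 = π(0.0652)⁴/32 = 1.774×10^-6 m⁴.
τ_max = T·r/J = 3010 × 0.0326 / 1.774×10^-6 = 5.531×10^7 Pa.

5.53e7 Pa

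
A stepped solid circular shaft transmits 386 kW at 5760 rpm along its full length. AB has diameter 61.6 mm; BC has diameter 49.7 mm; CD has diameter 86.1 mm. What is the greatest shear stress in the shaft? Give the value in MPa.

ω = 2π·5760/60 = 603.2 rad/s, so T = P/ω = 386×10³ / 603.2 = 639.9 N·m.
Under the same torque, τ_max = 16T/(πd³) is largest where d is smallest — segment BC (d = 49.7 mm).
τ_max = 16·639.9/(π·(0.0497)³) = 2.655×10^7 Pa.

26.5 MPa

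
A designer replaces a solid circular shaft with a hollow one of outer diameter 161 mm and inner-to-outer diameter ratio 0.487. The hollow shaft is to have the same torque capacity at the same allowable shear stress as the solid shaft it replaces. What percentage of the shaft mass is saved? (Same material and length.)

Equal τ_max and T ⇒ the solid shaft needs d_s³ = d_o³(1−k⁴), so d_s = 161·(1−0.487⁴)^(1/3) = 157.9 mm.
Area ratio A_h/A_s = d_o²(1−k²)/d_s² = (1−k²)/(1−k⁴)^(2/3) = 0.7928.
Mass saving = 1 − 0.7928 = 20.7 %.

20.7 %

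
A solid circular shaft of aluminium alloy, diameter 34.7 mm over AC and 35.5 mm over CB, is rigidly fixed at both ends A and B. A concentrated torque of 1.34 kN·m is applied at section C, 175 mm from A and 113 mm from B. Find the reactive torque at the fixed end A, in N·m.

497 N·m

Compatibility: T_A·a/J_AC = T_B·b/J_CB with T_A + T_B = T₀.
J_AC = 1.42×10^-7 m⁴, J_CB = 1.56×10^-7 m⁴, so T_A = T₀·(J_AC/a)/((J_AC/a)+(J_CB/b)) = 496.9 N·m, T_B = 843.1 N·m.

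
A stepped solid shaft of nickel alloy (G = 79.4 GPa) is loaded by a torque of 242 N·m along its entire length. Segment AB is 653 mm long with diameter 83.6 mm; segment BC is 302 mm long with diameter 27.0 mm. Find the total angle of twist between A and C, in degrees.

J_AB = π(0.0836)⁴/32 = 4.80×10^-6 m⁴; J_BC = π(0.0270)⁴/32 = 5.22×10^-8 m⁴.
θ = (T/G)·Σ L_i/J_i = (242.0/79.4×10⁹)·(0.653/4.80×10^-6 + 0.302/5.22×10^-8) = 0.01806 rad.

1.03°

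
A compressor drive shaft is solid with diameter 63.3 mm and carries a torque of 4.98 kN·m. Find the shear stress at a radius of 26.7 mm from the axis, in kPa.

84400 kPa

J = πd⁴/32 = π(0.0633)⁴/32 = 1.576×10^-6 m⁴.
Shear stress varies linearly with radius: τ = T·r/J = 4980 × 0.0267 / 1.576×10^-6 = 8.436×10^7 Pa.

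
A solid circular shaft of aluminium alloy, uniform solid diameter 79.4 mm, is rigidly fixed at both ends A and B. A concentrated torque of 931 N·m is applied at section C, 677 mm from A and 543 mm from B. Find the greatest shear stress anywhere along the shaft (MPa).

With uniform GJ and both ends fixed, compatibility θ_AC = θ_CB gives T_A·a = T_B·b, together with T_A + T_B = T₀.
T_A = T₀·b/(a+b) = 931.0·543/1220 = 414.4 N·m; T_B = 516.6 N·m.
τ in each portion: τ_AC = 4.22×10^6 Pa, τ_CB = 5.26×10^6 Pa; maximum is in CB.
τ_max = T_CB·r/J = 516.6·0.0397/3.90×10^-6 = 5.256×10^6 Pa.

5.26 MPa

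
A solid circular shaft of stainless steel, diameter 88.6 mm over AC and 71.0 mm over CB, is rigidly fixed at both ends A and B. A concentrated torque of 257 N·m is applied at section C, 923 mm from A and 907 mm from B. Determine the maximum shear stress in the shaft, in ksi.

Compatibility: T_A·a/J_AC = T_B·b/J_CB with T_A + T_B = T₀.
J_AC = 6.05×10^-6 m⁴, J_CB = 2.49×10^-6 m⁴, so T_A = T₀·(J_AC/a)/((J_AC/a)+(J_CB/b)) = 181.0 N·m, T_B = 75.97 N·m.
τ in each portion: τ_AC = 1.33×10^6 Pa, τ_CB = 1.08×10^6 Pa; maximum is in AC.
τ_max = T_AC·r/J = 181.0·0.0443/6.05×10^-6 = 1.326×10^6 Pa.

0.192 ksi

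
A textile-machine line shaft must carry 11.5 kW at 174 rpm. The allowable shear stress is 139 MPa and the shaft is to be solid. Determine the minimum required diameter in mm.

28.5 mm

ω = 2π·174/60 = 18.22 rad/s, so T = P/ω = 11.5×10³ / 18.22 = 631.1 N·m.
For a solid shaft τ_max = 16T/(πd³), so d = (16T/(π τ_allow))^(1/3) = (16·631.1/(π·1.39×10^8))^(1/3) = 0.02849 m.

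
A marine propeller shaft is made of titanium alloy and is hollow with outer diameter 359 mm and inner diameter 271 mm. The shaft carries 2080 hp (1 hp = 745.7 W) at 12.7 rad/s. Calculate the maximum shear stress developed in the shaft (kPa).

19900 kPa

ω = 12.7 rad/s, so T = P/ω = 2080×745.7 / 12.70 = 122100 N·m.
J = π(d_o⁴ − d_i⁴)/32 = π(0.359⁴ − 0.271⁴)/32 = 1.101×10^-3 m⁴.
τ_max = T·r/J = 122100 × 0.179 / 1.101×10^-3 = 1.991×10^7 Pa.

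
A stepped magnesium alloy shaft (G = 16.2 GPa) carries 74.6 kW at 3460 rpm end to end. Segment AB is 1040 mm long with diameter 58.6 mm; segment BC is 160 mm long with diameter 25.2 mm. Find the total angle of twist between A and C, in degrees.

ω = 2π·3460/60 = 362.3 rad/s, so T = P/ω = 74.6×10³ / 362.3 = 205.9 N·m.
J_AB = π(0.0586)⁴/32 = 1.16×10^-6 m⁴; J_BC = π(0.0252)⁴/32 = 3.96×10^-8 m⁴.
θ = (T/G)·Σ L_i/J_i = (205.9/16.2×10⁹)·(1.04/1.16×10^-6 + 0.160/3.96×10^-8) = 0.06278 rad.

3.60°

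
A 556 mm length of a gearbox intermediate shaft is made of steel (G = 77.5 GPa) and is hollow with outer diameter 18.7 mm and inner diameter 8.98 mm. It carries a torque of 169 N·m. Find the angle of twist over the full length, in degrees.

6.11°

J = π(d_o⁴ − d_i⁴)/32 = π(0.0187⁴ − 0.00898⁴)/32 = 1.137×10^-8 m⁴.
θ = T·L/(G·J) = 169.0 × 0.556 / (77.5×10⁹ × 1.137×10^-8) = 0.1067 rad.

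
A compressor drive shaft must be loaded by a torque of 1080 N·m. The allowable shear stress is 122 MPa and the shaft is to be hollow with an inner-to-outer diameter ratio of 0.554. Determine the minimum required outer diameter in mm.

36.8 mm

For a hollow shaft with d_i/d_o = 0.554: τ_max = 16T/(π d_o³ (1−k⁴)), so d_o = [16T/(π τ_allow (1−k⁴))]^(1/3) = [16·1080/(π·1.22×10^8·0.9058)]^(1/3) = 0.03678 m.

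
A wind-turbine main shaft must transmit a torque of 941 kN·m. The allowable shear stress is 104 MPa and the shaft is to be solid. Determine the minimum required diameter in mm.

For a solid shaft τ_max = 16T/(πd³), so d = (16T/(π τ_allow))^(1/3) = (16·941000/(π·1.04×10^8))^(1/3) = 0.3585 m.

359 mm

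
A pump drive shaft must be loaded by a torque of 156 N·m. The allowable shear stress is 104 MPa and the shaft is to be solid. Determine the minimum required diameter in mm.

19.7 mm

For a solid shaft τ_max = 16T/(πd³), so d = (16T/(π τ_allow))^(1/3) = (16·156.0/(π·1.04×10^8))^(1/3) = 0.01969 m.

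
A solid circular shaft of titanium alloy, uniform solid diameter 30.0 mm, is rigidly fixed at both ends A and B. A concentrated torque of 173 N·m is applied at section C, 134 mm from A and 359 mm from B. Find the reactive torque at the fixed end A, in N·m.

126 N·m

With uniform GJ and both ends fixed, compatibility θ_AC = θ_CB gives T_A·a = T_B·b, together with T_A + T_B = T₀.
T_A = T₀·b/(a+b) = 173.0·359/493.0 = 126.0 N·m; T_B = 47.02 N·m.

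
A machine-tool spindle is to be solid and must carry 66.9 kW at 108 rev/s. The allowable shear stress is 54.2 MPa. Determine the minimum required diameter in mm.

21.0 mm

ω = 2π·108 = 678.6 rad/s, so T = P/ω = 66.9×10³ / 678.6 = 98.59 N·m.
For a solid shaft τ_max = 16T/(πd³), so d = (16T/(π τ_allow))^(1/3) = (16·98.59/(π·5.42×10^7))^(1/3) = 0.02100 m.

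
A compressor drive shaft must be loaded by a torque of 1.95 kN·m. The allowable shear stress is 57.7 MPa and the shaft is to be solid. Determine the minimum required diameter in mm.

55.6 mm

For a solid shaft τ_max = 16T/(πd³), so d = (16T/(π τ_allow))^(1/3) = (16·1950/(π·5.77×10^7))^(1/3) = 0.05563 m.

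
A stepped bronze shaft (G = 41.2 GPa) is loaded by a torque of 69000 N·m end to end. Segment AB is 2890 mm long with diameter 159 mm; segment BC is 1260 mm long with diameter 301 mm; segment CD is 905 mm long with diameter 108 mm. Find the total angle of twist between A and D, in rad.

0.193 rad

J_AB = π(0.159)⁴/32 = 6.27×10^-5 m⁴; J_BC = π(0.301)⁴/32 = 8.06×10^-4 m⁴; J_CD = π(0.108)⁴/32 = 1.34×10^-5 m⁴.
θ = (T/G)·Σ L_i/J_i = (69000/41.2×10⁹)·(2.89/6.27×10^-5 + 1.26/8.06×10^-4 + 0.905/1.34×10^-5) = 0.1932 rad.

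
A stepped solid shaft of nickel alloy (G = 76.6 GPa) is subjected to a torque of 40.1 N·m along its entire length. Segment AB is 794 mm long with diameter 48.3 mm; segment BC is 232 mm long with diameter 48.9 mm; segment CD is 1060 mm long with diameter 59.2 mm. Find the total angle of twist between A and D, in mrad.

J_AB = π(0.0483)⁴/32 = 5.34×10^-7 m⁴; J_BC = π(0.0489)⁴/32 = 5.61×10^-7 m⁴; J_CD = π(0.0592)⁴/32 = 1.21×10^-6 m⁴.
θ = (T/G)·Σ L_i/J_i = (40.10/76.6×10⁹)·(0.794/5.34×10^-7 + 0.232/5.61×10^-7 + 1.06/1.21×10^-6) = 1.454×10^-3 rad.

1.45 mrad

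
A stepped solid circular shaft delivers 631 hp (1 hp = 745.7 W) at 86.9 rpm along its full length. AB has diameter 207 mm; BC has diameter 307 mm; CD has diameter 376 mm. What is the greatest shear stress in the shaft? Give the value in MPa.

ω = 2π·86.9/60 = 9.100 rad/s, so T = P/ω = 631×745.7 / 9.100 = 51710 N·m.
Under the same torque, τ_max = 16T/(πd³) is largest where d is smallest — segment AB (d = 207 mm).
τ_max = 16·51710/(π·(0.207)³) = 2.969×10^7 Pa.

29.7 MPa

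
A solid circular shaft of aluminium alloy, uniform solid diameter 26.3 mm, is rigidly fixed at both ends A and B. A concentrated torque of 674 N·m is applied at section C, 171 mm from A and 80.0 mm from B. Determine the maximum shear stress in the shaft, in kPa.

With uniform GJ and both ends fixed, compatibility θ_AC = θ_CB gives T_A·a = T_B·b, together with T_A + T_B = T₀.
T_A = T₀·b/(a+b) = 674.0·80.0/251.0 = 214.8 N·m; T_B = 459.2 N·m.
τ in each portion: τ_AC = 6.01×10^7 Pa, τ_CB = 1.29×10^8 Pa; maximum is in CB.
τ_max = T_CB·r/J = 459.2·0.0132/4.70×10^-8 = 1.286×10^8 Pa.

129000 kPa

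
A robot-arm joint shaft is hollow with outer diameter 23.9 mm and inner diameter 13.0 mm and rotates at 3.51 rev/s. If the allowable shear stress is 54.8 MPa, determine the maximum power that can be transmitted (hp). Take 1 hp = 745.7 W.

J = π(d_o⁴ − d_i⁴)/32 = π(0.0239⁴ − 0.0130⁴)/32 = 2.923×10^-8 m⁴.
T_max = τ_allow·J/r = 5.48×10^7 × 2.923×10^-8 / 0.0119 = 134.0 N·m.
ω = 2π·3.51 = 22.05 rad/s, so P_max = T_max·ω = 2956 W.

3.96 hp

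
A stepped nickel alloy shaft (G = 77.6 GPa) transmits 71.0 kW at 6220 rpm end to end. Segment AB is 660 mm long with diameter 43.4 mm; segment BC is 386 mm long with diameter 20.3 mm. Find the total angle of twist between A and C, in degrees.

ω = 2π·6220/60 = 651.4 rad/s, so T = P/ω = 71.0×10³ / 651.4 = 109.0 N·m.
J_AB = π(0.0434)⁴/32 = 3.48×10^-7 m⁴; J_BC = π(0.0203)⁴/32 = 1.67×10^-8 m⁴.
θ = (T/G)·Σ L_i/J_i = (109.0/77.6×10⁹)·(0.660/3.48×10^-7 + 0.386/1.67×10^-8) = 0.03518 rad.

2.02°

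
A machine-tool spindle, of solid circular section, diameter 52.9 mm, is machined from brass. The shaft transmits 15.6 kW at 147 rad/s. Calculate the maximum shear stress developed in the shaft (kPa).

ω = 147 rad/s, so T = P/ω = 15.6×10³ / 147.0 = 106.1 N·m.
J = πd⁴/32 = π(0.0529)⁴/32 = 7.688×10^-7 m⁴.
τ_max = T·r/J = 106.1 × 0.0264 / 7.688×10^-7 = 3.651×10^6 Pa.

3650 kPa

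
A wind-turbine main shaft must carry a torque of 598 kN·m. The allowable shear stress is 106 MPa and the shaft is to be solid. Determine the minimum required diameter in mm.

For a solid shaft τ_max = 16T/(πd³), so d = (16T/(π τ_allow))^(1/3) = (16·598000/(π·1.06×10^8))^(1/3) = 0.3063 m.

306 mm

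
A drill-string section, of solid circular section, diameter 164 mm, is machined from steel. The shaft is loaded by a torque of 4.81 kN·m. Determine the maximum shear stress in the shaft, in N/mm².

5.55 N/mm²

J = πd⁴/32 = π(0.164)⁴/32 = 7.102×10^-5 m⁴.
τ_max = T·r/J = 4810 × 0.0820 / 7.102×10^-5 = 5.554×10^6 Pa.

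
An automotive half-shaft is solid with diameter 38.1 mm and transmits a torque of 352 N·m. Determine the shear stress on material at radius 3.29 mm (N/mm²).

5.60 N/mm²

J = πd⁴/32 = π(0.0381)⁴/32 = 2.069×10^-7 m⁴.
Shear stress varies linearly with radius: τ = T·r/J = 352.0 × 0.00329 / 2.069×10^-7 = 5.598×10^6 Pa.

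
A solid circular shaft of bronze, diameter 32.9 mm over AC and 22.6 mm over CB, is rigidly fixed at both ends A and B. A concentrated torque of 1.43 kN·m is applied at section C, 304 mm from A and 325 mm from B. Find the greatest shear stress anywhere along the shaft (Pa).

Compatibility: T_A·a/J_AC = T_B·b/J_CB with T_A + T_B = T₀.
J_AC = 1.15×10^-7 m⁴, J_CB = 2.56×10^-8 m⁴, so T_A = T₀·(J_AC/a)/((J_AC/a)+(J_CB/b)) = 1184 N·m, T_B = 246.5 N·m.
τ in each portion: τ_AC = 1.69×10^8 Pa, τ_CB = 1.09×10^8 Pa; maximum is in AC.
τ_max = T_AC·r/J = 1184·0.0164/1.15×10^-7 = 1.693×10^8 Pa.

1.69e8 Pa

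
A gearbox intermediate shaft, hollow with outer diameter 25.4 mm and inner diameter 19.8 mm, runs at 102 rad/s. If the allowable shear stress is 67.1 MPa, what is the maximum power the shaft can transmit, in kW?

J = π(d_o⁴ − d_i⁴)/32 = π(0.0254⁴ − 0.0198⁴)/32 = 2.577×10^-8 m⁴.
T_max = τ_allow·J/r = 6.71×10^7 × 2.577×10^-8 / 0.0127 = 136.2 N·m.
ω = 102 rad/s, so P_max = T_max·ω = 1.389×10^4 W.

13.9 kW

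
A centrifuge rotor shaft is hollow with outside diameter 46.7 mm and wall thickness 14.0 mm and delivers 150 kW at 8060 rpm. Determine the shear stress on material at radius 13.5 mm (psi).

765 psi

ω = 2π·8060/60 = 844.0 rad/s, so T = P/ω = 150×10³ / 844.0 = 177.7 N·m.
J = π(d_o⁴ − d_i⁴)/32 = π(0.0467⁴ − 0.0187⁴)/32 = 4.549×10^-7 m⁴.
Shear stress varies linearly with radius: τ = T·r/J = 177.7 × 0.0135 / 4.549×10^-7 = 5.274×10^6 Pa.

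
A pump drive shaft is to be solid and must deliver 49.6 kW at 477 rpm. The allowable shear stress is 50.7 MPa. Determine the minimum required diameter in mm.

46.4 mm

ω = 2π·477/60 = 49.95 rad/s, so T = P/ω = 49.6×10³ / 49.95 = 993.0 N·m.
For a solid shaft τ_max = 16T/(πd³), so d = (16T/(π τ_allow))^(1/3) = (16·993.0/(π·5.07×10^7))^(1/3) = 0.04638 m.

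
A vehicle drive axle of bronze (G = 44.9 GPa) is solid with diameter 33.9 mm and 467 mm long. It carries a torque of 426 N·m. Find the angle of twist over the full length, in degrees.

1.96°

J = πd⁴/32 = π(0.0339)⁴/32 = 1.297×10^-7 m⁴.
θ = T·L/(G·J) = 426.0 × 0.467 / (44.9×10⁹ × 1.297×10^-7) = 0.03417 rad.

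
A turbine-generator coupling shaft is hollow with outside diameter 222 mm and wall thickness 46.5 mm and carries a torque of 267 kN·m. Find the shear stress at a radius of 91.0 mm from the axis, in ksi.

J = π(d_o⁴ − d_i⁴)/32 = π(0.222⁴ − 0.129⁴)/32 = 2.113×10^-4 m⁴.
Shear stress varies linearly with radius: τ = T·r/J = 267000 × 0.0910 / 2.113×10^-4 = 1.150×10^8 Pa.

16.7 ksi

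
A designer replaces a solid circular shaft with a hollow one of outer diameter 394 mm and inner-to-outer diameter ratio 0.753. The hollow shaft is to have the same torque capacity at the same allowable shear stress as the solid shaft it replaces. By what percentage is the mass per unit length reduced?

Equal τ_max and T ⇒ the solid shaft needs d_s³ = d_o³(1−k⁴), so d_s = 394·(1−0.753⁴)^(1/3) = 346.2 mm.
Area ratio A_h/A_s = d_o²(1−k²)/d_s² = (1−k²)/(1−k⁴)^(2/3) = 0.5608.
Mass saving = 1 − 0.5608 = 43.9 %.

43.9 %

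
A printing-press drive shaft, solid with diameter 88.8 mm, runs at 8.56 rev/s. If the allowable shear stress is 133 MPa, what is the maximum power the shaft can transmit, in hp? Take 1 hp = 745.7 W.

1320 hp

J = πd⁴/32 = π(0.0888)⁴/32 = 6.105×10^-6 m⁴.
T_max = τ_allow·J/r = 1.33×10^8 × 6.105×10^-6 / 0.0444 = 18290 N·m.
ω = 2π·8.56 = 53.78 rad/s, so P_max = T_max·ω = 9.835×10^5 W.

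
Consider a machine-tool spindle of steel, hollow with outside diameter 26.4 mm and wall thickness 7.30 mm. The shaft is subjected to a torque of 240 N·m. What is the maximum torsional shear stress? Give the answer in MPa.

69.2 MPa

J = π(d_o⁴ − d_i⁴)/32 = π(0.0264⁴ − 0.0118⁴)/32 = 4.579×10^-8 m⁴.
τ_max = T·r/J = 240.0 × 0.0132 / 4.579×10^-8 = 6.919×10^7 Pa.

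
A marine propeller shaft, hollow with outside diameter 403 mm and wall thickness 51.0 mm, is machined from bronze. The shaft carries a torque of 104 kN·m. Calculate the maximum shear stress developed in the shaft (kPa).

J = π(d_o⁴ − d_i⁴)/32 = π(0.403⁴ − 0.301⁴)/32 = 1.784×10^-3 m⁴.
τ_max = T·r/J = 104000 × 0.202 / 1.784×10^-3 = 1.175×10^7 Pa.

11700 kPa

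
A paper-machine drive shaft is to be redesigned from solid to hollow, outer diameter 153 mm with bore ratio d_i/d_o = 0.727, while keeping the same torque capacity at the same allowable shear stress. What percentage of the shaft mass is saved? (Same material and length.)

Equal τ_max and T ⇒ the solid shaft needs d_s³ = d_o³(1−k⁴), so d_s = 153·(1−0.727⁴)^(1/3) = 137.2 mm.
Area ratio A_h/A_s = d_o²(1−k²)/d_s² = (1−k²)/(1−k⁴)^(2/3) = 0.5865.
Mass saving = 1 − 0.5865 = 41.3 %.

41.3 %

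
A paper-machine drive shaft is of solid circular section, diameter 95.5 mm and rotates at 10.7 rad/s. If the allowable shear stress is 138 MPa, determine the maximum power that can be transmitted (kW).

J = πd⁴/32 = π(0.0955)⁴/32 = 8.166×10^-6 m⁴.
T_max = τ_allow·J/r = 1.38×10^8 × 8.166×10^-6 / 0.0478 = 23600 N·m.
ω = 10.7 rad/s, so P_max = T_max·ω = 2.525×10^5 W.

253 kW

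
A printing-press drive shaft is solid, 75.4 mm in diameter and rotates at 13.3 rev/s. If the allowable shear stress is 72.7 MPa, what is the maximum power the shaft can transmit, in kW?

511 kW

J = πd⁴/32 = π(0.0754)⁴/32 = 3.173×10^-6 m⁴.
T_max = τ_allow·J/r = 7.27×10^7 × 3.173×10^-6 / 0.0377 = 6119 N·m.
ω = 2π·13.3 = 83.57 rad/s, so P_max = T_max·ω = 5.113×10^5 W.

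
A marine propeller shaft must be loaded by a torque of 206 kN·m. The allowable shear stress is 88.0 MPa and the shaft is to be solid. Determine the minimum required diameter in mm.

For a solid shaft τ_max = 16T/(πd³), so d = (16T/(π τ_allow))^(1/3) = (16·206000/(π·8.80×10^7))^(1/3) = 0.2284 m.

228 mm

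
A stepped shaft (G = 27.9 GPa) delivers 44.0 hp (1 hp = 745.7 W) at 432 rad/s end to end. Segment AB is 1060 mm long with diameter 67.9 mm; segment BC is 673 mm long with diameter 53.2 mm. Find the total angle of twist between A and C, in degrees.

0.213°

ω = 432 rad/s, so T = P/ω = 44.0×745.7 / 432.0 = 75.95 N·m.
J_AB = π(0.0679)⁴/32 = 2.09×10^-6 m⁴; J_BC = π(0.0532)⁴/32 = 7.86×10^-7 m⁴.
θ = (T/G)·Σ L_i/J_i = (75.95/27.9×10⁹)·(1.06/2.09×10^-6 + 0.673/7.86×10^-7) = 3.712×10^-3 rad.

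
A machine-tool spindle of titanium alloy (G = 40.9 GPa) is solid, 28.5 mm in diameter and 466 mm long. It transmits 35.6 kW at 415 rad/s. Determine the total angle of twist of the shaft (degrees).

ω = 415 rad/s, so T = P/ω = 35.6×10³ / 415.0 = 85.78 N·m.
J = πd⁴/32 = π(0.0285)⁴/32 = 6.477×10^-8 m⁴.
θ = T·L/(G·J) = 85.78 × 0.466 / (40.9×10⁹ × 6.477×10^-8) = 0.01509 rad.

0.865°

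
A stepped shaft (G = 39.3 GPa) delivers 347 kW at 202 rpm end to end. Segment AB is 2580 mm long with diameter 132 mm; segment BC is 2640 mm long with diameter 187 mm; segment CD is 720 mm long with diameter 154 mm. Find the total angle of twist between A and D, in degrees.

ω = 2π·202/60 = 21.15 rad/s, so T = P/ω = 347×10³ / 21.15 = 16400 N·m.
J_AB = π(0.132)⁴/32 = 2.98×10^-5 m⁴; J_BC = π(0.187)⁴/32 = 1.20×10^-4 m⁴; J_CD = π(0.154)⁴/32 = 5.52×10^-5 m⁴.
θ = (T/G)·Σ L_i/J_i = (16400/39.3×10⁹)·(2.58/2.98×10^-5 + 2.64/1.20×10^-4 + 0.720/5.52×10^-5) = 0.05075 rad.

2.91°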